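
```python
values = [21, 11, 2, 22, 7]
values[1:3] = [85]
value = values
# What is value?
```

Trace:
`values = [21, 11, 2, 22, 7]` → values = [21, 11, 2, 22, 7]
`values[1:3] = [85]` → values = [21, 85, 22, 7]
`value = values` → value = [21, 85, 22, 7]
So value = [21, 85, 22, 7]

Answer: [21, 85, 22, 7]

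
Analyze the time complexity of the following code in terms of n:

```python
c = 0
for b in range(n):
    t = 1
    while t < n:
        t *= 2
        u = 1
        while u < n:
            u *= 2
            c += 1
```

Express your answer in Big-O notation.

Each loop level contributes: n × log n × log n. Multiplying the contributions gives O(n log² n).

Answer: O(n log² n)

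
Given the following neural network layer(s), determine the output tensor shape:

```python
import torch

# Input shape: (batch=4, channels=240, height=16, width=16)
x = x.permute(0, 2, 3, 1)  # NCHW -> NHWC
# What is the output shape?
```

Input: (4, 240, 16, 16) -> Output: (4, 16, 16, 240)

Answer: (4, 16, 16, 240)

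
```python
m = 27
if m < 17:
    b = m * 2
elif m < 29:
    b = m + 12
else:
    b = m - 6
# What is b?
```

Trace:
`m = 27` → m = 27
`if m < 17: ...` → m < 17 is False, m < 29 is True → b = 39
So b = 39

Answer: 39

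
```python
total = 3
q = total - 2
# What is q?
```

Trace:
`total = 3` → total = 3
`q = total - 2` → q = 1
So q = 1

Answer: 1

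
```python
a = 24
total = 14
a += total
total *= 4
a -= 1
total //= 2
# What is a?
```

Trace:
`a = 24` → a = 24
`total = 14` → total = 14
`a += total` → a = 38
`total *= 4` → total = 56
`a -= 1` → a = 37
`total //= 2` → total = 28
So a = 37

Answer: 37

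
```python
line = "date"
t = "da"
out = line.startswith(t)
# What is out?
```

Trace:
`line = "date"` → line = 'date'
`t = "da"` → t = 'da'
`out = line.startswith(t)` → out = True
So out = True

Answer: True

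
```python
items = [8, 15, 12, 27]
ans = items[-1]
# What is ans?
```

Trace:
`items = [8, 15, 12, 27]` → items = [8, 15, 12, 27]
`ans = items[-1]` → ans = 27
So ans = 27

Answer: 27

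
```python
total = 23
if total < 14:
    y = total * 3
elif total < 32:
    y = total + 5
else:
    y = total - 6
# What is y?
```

Trace:
`total = 23` → total = 23
`if total < 14: ...` → total < 14 is False, total < 32 is True → y = 28
So y = 28

Answer: 28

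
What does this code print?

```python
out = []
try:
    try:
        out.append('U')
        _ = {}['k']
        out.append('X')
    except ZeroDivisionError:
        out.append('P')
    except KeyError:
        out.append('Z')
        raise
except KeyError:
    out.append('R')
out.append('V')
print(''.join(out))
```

Execution trace: 'U' (inner try body) → 'Z' (inner except KeyError) → 'R' (outer except KeyError) → 'V' (after the try/except). Output: UZRV

Answer: UZRV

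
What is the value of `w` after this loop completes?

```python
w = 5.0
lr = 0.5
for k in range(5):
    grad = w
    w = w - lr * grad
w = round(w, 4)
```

Gradient descent: w = 5.0 * (1 - 0.5)^5
`w` takes the values: 5.0 → 2.5 → 1.25 → 0.625 → 0.3125 → 0.15625 → 0.1562

Answer: 0.1562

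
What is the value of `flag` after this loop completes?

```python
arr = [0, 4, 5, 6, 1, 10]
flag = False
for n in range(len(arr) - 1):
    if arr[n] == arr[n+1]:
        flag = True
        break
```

Check consecutive duplicates in [0, 4, 5, 6, 1, 10]
`flag` takes the values: False

Answer: False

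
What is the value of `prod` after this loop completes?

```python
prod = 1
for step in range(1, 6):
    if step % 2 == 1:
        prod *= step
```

Product of odd numbers 1 to 5
`prod` takes the values: 1 → 3 → 15

Answer: 15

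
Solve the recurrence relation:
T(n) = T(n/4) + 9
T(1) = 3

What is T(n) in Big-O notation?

Each step divides n by 4 and adds 9. After log_4(n) steps we reach T(1)=3. So T(n) = 9·log_4(n) + 3 = O(log n).

Answer: O(log n)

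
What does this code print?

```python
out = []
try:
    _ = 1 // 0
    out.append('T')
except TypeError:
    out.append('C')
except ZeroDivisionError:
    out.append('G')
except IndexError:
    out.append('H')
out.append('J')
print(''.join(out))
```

Execution trace: 'G' (except ZeroDivisionError) → 'J' (after the try/except). Output: GJ

Answer: GJ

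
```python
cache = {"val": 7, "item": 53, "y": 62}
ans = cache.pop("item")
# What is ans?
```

Trace:
`cache = {"val": 7, "item": 53, "y": 62}` → cache = {'val': 7, 'item': 53, 'y': 62}
`ans = cache.pop("item")` → cache = {'val': 7, 'y': 62}; ans = 53
So ans = 53

Answer: 53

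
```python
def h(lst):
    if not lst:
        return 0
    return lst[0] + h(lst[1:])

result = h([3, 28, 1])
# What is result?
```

3 + 28 + 1 + 0 = 32

Answer: 32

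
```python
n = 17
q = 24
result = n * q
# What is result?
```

Trace:
`n = 17` → n = 17
`q = 24` → q = 24
`result = n * q` → result = 408
So result = 408

Answer: 408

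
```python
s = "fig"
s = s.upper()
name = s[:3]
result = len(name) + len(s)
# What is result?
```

Trace:
`s = "fig"` → s = 'fig'
`s = s.upper()` → s = 'FIG'
`name = s[:3]` → name = 'FIG'
`result = len(name) + len(s)` → result = 6
So result = 6

Answer: 6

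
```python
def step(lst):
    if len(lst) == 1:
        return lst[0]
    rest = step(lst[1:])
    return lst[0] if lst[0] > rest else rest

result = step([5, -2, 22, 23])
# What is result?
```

Recursive max over [5, -2, 22, 23] = 23

Answer: 23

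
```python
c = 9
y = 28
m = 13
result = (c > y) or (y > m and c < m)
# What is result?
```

Trace:
`c = 9` → c = 9
`y = 28` → y = 28
`m = 13` → m = 13
`result = (c > y) or (y > m and c < m)` → result = True
So result = True

Answer: True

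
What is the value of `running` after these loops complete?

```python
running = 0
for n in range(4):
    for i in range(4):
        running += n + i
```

Sum of all n+i for n,i in 4x4
`running` takes the values: 0 → 1 → 3 → 6 → 7 → 9 → 12 → 16 → 18 → 21 → 25 → 30 → 33 → 37 → 42 → 48

Answer: 48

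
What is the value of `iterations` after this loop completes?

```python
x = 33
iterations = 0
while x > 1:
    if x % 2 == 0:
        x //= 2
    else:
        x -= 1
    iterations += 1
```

Steps to reduce 33 to 1
`iterations` takes the values: 0 → 1 → 2 → 3 → 4 → 5 → 6

Answer: 6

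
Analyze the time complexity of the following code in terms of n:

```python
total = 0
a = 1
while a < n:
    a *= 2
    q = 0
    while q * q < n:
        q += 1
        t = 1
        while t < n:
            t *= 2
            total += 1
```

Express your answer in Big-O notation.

Each loop level contributes: log n × √n × log n. Multiplying the contributions gives O(√n log² n).

Answer: O(√n log² n)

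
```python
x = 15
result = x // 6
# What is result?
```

Trace:
`x = 15` → x = 15
`result = x // 6` → result = 2
So result = 2

Answer: 2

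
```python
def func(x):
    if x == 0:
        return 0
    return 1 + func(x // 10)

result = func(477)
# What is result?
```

Count of digits of 477: 3

Answer: 3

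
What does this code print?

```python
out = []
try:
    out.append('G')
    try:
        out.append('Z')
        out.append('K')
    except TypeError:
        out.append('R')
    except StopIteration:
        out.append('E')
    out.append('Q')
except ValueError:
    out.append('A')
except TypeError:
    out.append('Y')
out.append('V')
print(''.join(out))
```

Execution trace: 'G' (try body) → 'Z' (inner try body) → 'K' (inner try body, no exception) → 'Q' (try body, no exception) → 'V' (after the try/except). Output: GZKQV

Answer: GZKQV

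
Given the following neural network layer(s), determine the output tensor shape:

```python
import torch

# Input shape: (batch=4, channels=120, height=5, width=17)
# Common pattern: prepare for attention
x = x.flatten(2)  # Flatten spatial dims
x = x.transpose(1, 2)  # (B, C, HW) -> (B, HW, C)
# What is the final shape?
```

Input: (4, 120, 5, 17) -> after flatten(2): (4, 120, 85) -> Output: (4, 85, 120)

Answer: (4, 85, 120)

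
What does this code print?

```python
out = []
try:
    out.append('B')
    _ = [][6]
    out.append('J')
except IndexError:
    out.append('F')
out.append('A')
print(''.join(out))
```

Execution trace: 'B' (try body) → 'F' (except IndexError) → 'A' (after the try/except). Output: BFA

Answer: BFA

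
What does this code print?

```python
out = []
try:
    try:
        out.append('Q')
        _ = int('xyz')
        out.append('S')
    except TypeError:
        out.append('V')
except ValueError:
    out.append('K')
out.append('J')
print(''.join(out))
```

Execution trace: 'Q' (try body) → 'K' (outer except ValueError) → 'J' (after the try/except). Output: QKJ

Answer: QKJ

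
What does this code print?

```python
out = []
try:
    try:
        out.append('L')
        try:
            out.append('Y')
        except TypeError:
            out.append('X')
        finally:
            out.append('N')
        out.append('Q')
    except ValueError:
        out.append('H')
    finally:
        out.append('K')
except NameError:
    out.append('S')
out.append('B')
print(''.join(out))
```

Execution trace: 'L' (try body) → 'Y' (inner try body, no exception) → 'N' (inner finally) → 'Q' (try body, no exception) → 'K' (finally) → 'B' (after the try/except). Output: LYNQKB

Answer: LYNQKB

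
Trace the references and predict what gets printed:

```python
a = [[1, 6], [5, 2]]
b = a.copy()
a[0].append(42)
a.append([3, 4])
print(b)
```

Key concept: shallow copy with nested lists.
Step by step:
`a = [[1, 6], [5, 2]]` → a = [[1, 6], [5, 2]]
`b = a.copy()` → b = [[1, 6], [5, 2]]
`a[0].append(42)` → a = [[1, 6, 42], [5, 2]]; b = [[1, 6, 42], [5, 2]]
`a.append([3, 4])` → a = [[1, 6, 42], [5, 2], [3, 4]]
`print(b)` → prints [[1, 6, 42], [5, 2]]

Answer: [[1, 6, 42], [5, 2]]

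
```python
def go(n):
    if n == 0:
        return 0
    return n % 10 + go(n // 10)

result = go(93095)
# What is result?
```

Sum of digits of 93095: 5 + 9 + 0 + 3 + 9 = 26

Answer: 26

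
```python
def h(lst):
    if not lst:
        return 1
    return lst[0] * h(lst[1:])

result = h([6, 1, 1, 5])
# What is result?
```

Product over [6, 1, 1, 5] = 6 * 1 * 1 * 5 = 30

Answer: 30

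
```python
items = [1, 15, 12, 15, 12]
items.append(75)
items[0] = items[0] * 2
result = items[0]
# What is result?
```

Trace:
`items = [1, 15, 12, 15, 12]` → items = [1, 15, 12, 15, 12]
`items.append(75)` → items = [1, 15, 12, 15, 12, 75]
`items[0] = items[0] * 2` → items = [2, 15, 12, 15, 12, 75]
`result = items[0]` → result = 2
So result = 2

Answer: 2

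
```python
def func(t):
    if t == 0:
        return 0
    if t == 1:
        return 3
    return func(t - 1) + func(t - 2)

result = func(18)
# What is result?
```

Build up from base cases: func(0)=0, func(1)=3, func(2)=3, func(3)=6, func(4)=9, func(5)=15, func(6)=24, ..., func(18)=7752

Answer: 7752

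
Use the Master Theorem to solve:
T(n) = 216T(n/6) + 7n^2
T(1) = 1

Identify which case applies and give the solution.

a=216, b=6, f(n)=7n^2. log_6(216) = 3. Since c=2 < 3, Case 1 applies: T(n) = Θ(n^log_b(a)) = O(n^3).

Answer: O(n^3) - Case 1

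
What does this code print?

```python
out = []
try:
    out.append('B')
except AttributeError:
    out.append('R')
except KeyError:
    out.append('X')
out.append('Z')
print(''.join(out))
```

Execution trace: 'B' (try body, no exception) → 'Z' (after the try/except). Output: BZ

Answer: BZ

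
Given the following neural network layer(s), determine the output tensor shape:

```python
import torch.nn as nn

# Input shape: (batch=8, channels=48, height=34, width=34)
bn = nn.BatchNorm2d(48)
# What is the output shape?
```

Input: (8, 48, 34, 34) -> Output: (8, 48, 34, 34)

Answer: (8, 48, 34, 34)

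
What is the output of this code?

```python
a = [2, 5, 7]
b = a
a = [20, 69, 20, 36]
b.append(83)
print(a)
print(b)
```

Key concept: rebinding vs mutation: a is rebound to a new list, b still points at the original.
Step by step:
`a = [2, 5, 7]` → a = [2, 5, 7]
`b = a` → b = [2, 5, 7] (same object as a)
`a = [20, 69, 20, 36]` → a = [20, 69, 20, 36]
`b.append(83)` → b = [2, 5, 7, 83]
`print(a)` → prints [20, 69, 20, 36]
`print(b)` → prints [2, 5, 7, 83]

Answer:
[20, 69, 20, 36]
[2, 5, 7, 83]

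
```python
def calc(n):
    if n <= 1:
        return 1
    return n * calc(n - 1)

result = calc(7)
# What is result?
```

calc(7) = 7 * 6 * 5 * 4 * 3 * 2 * 1 = 5040

Answer: 5040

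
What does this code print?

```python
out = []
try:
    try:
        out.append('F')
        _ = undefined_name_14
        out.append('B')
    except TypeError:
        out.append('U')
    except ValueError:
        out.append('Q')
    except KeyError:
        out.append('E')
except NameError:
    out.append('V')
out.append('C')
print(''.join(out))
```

Execution trace: 'F' (try body) → 'V' (outer except NameError) → 'C' (after the try/except). Output: FVC

Answer: FVC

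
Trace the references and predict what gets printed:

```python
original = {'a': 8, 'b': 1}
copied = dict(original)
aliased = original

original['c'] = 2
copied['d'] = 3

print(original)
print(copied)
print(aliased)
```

Key concept: dict() creates copy, assignment creates alias.
Step by step:
`original = {'a': 8, 'b': 1}` → original = {'a': 8, 'b': 1}
`copied = dict(original)` → copied = {'a': 8, 'b': 1}
`aliased = original` → aliased = {'a': 8, 'b': 1} (same object as original)
`original['c'] = 2` → original = {'a': 8, 'b': 1, 'c': 2} (same object as aliased); aliased = {'a': 8, 'b': 1, 'c': 2} (same object as original)
`copied['d'] = 3` → copied = {'a': 8, 'b': 1, 'd': 3}
`print(original)` → prints {'a': 8, 'b': 1, 'c': 2}
`print(copied)` → prints {'a': 8, 'b': 1, 'd': 3}
`print(aliased)` → prints {'a': 8, 'b': 1, 'c': 2}

Answer:
{'a': 8, 'b': 1, 'c': 2}
{'a': 8, 'b': 1, 'd': 3}
{'a': 8, 'b': 1, 'c': 2}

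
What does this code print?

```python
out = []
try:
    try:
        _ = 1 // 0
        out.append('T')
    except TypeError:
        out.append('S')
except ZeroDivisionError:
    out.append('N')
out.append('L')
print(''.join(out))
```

Execution trace: 'N' (outer except ZeroDivisionError) → 'L' (after the try/except). Output: NL

Answer: NL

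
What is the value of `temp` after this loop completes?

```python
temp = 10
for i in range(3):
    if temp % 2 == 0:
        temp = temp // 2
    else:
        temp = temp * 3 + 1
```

Collatz-style transformation from 10
`temp` takes the values: 10 → 5 → 16 → 8

Answer: 8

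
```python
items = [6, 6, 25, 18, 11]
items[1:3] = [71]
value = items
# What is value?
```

Trace:
`items = [6, 6, 25, 18, 11]` → items = [6, 6, 25, 18, 11]
`items[1:3] = [71]` → items = [6, 71, 18, 11]
`value = items` → value = [6, 71, 18, 11]
So value = [6, 71, 18, 11]

Answer: [6, 71, 18, 11]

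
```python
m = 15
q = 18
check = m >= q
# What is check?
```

Trace:
`m = 15` → m = 15
`q = 18` → q = 18
`check = m >= q` → check = False
So check = False

Answer: False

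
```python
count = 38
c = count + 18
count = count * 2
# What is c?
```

Trace:
`count = 38` → count = 38
`c = count + 18` → c = 56
`count = count * 2` → count = 76
So c = 56

Answer: 56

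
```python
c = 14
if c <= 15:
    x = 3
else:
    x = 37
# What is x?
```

Trace:
`c = 14` → c = 14
`if c <= 15: ...` → c <= 15 is True → x = 3
So x = 3

Answer: 3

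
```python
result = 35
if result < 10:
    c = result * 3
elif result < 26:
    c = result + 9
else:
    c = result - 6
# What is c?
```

Trace:
`result = 35` → result = 35
`if result < 10: ...` → result < 10 is False, result < 26 is False, take else branch → c = 29
So c = 29

Answer: 29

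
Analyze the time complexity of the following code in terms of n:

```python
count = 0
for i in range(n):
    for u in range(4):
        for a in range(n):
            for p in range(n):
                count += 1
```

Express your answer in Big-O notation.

Each loop level contributes: n × 1 × n × n. Multiplying the contributions gives O(n^3).

Answer: O(n^3)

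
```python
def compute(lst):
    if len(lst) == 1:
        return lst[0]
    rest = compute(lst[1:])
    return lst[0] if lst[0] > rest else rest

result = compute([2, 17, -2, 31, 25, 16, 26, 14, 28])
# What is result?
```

Recursive max over [2, 17, -2, 31, 25, 16, 26, 14, 28] = 31

Answer: 31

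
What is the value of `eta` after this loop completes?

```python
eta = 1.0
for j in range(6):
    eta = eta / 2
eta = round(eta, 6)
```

Halving LR 6 times: 1 / 2^6
`eta` takes the values: 1.0 → 0.5 → 0.25 → 0.125 → 0.0625 → 0.03125 → 0.015625

Answer: 0.015625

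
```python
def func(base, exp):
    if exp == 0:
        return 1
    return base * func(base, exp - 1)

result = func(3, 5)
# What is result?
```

func(3, 5) = 3 * 3 * 3 * 3 * 3 = 243

Answer: 243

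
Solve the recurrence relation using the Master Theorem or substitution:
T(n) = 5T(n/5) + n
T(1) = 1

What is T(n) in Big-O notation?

By Master Theorem: a=5, b=5, f(n)=n. Since log_5(5) = 1 and f(n) = Θ(n^1), Case 2 applies. T(n) = O(n log n).

Answer: O(n log n)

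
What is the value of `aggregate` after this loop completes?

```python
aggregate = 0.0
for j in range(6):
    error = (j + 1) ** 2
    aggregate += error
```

Sum of squared losses 1² + 2² + ... + 6²
`aggregate` takes the values: 0.0 → 1.0 → 5.0 → 14.0 → 30.0 → 55.0 → 91.0

Answer: 91.0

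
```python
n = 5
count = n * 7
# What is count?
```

Trace:
`n = 5` → n = 5
`count = n * 7` → count = 35
So count = 35

Answer: 35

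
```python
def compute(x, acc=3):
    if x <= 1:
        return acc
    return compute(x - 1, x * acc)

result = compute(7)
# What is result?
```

Accumulator trace (n, acc): (7, 3) -> (6, 21) -> (5, 126) -> (4, 630) -> (3, 2520) -> (2, 7560) -> (1, 15120) -> return 15120

Answer: 15120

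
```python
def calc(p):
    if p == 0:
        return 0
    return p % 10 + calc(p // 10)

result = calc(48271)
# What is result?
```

Sum of digits of 48271: 1 + 7 + 2 + 8 + 4 = 22

Answer: 22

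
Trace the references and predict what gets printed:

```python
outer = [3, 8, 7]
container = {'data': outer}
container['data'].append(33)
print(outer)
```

Key concept: dict holds reference to list.
Step by step:
`outer = [3, 8, 7]` → outer = [3, 8, 7]
`container = {'data': outer}` → container = {'data': [3, 8, 7]}
`container['data'].append(33)` → outer = [3, 8, 7, 33]; container = {'data': [3, 8, 7, 33]}
`print(outer)` → prints [3, 8, 7, 33]

Answer: [3, 8, 7, 33]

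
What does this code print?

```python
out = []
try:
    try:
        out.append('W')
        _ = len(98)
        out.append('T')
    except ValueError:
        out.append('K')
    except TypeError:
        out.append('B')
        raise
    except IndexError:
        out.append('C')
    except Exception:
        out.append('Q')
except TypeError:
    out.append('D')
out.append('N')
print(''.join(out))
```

Execution trace: 'W' (inner try body) → 'B' (inner except TypeError) → 'D' (outer except TypeError) → 'N' (after the try/except). Output: WBDN

Answer: WBDN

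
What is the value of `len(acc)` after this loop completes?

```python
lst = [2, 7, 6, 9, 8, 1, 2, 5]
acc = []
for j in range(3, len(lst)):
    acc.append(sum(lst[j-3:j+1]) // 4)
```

Number of 4-element averages
`acc` takes the values: [] → [6] → [6, 7] → [6, 7, 6] → [6, 7, 6, 5] → [6, 7, 6, 5, 4]
So `len(acc)` = 5

Answer: 5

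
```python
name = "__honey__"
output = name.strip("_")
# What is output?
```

Trace:
`name = "__honey__"` → name = '__honey__'
`output = name.strip("_")` → output = 'honey'
So output = 'honey'

Answer: 'honey'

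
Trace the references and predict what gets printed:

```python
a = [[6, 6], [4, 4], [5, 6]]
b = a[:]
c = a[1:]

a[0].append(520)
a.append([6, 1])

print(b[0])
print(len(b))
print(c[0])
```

Key concept: slice with nested mutation.
Step by step:
`a = [[6, 6], [4, 4], [5, 6]]` → a = [[6, 6], [4, 4], [5, 6]]
`b = a[:]` → b = [[6, 6], [4, 4], [5, 6]]
`c = a[1:]` → c = [[4, 4], [5, 6]]
`a[0].append(520)` → a = [[6, 6, 520], [4, 4], [5, 6]]; b = [[6, 6, 520], [4, 4], [5, 6]]
`a.append([6, 1])` → a = [[6, 6, 520], [4, 4], [5, 6], [6, 1]]
`print(b[0])` → prints [6, 6, 520]
`print(len(b))` → prints 3
`print(c[0])` → prints [4, 4]

Answer:
[6, 6, 520]
3
[4, 4]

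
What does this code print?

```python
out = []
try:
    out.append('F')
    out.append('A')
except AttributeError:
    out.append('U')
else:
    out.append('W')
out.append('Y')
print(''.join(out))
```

Execution trace: 'F' (try body) → 'A' (try body, no exception) → 'W' (else) → 'Y' (after the try/except). Output: FAWY

Answer: FAWY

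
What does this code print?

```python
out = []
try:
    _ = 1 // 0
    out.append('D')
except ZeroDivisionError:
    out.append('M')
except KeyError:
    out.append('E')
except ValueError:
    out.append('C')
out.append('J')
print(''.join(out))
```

Execution trace: 'M' (except ZeroDivisionError) → 'J' (after the try/except). Output: MJ

Answer: MJ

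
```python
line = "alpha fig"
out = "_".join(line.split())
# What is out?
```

Trace:
`line = "alpha fig"` → line = 'alpha fig'
`out = "_".join(line.split())` → out = 'alpha_fig'
So out = 'alpha_fig'

Answer: 'alpha_fig'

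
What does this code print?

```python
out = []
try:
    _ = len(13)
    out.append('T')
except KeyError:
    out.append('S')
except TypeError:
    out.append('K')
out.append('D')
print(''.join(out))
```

Execution trace: 'K' (except TypeError) → 'D' (after the try/except). Output: KD

Answer: KD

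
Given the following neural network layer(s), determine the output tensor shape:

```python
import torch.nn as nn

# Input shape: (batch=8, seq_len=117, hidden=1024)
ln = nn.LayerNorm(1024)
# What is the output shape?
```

Input: (8, 117, 1024) -> Output: (8, 117, 1024)

Answer: (8, 117, 1024)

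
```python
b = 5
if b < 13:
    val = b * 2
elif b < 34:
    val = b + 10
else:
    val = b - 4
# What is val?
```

Trace:
`b = 5` → b = 5
`if b < 13: ...` → b < 13 is True → val = 10
So val = 10

Answer: 10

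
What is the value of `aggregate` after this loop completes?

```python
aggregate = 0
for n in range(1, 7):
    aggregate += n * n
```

Sum of squares 1² to 6² = 91
`aggregate` takes the values: 0 → 1 → 5 → 14 → 30 → 55 → 91

Answer: 91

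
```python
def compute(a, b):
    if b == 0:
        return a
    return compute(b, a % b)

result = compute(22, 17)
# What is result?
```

compute(22, 17) -> compute(17, 5) -> compute(5, 2) -> compute(2, 1) -> compute(1, 0) -> 1

Answer: 1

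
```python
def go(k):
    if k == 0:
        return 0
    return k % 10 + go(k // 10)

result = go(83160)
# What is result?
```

Sum of digits of 83160: 0 + 6 + 1 + 3 + 8 = 18

Answer: 18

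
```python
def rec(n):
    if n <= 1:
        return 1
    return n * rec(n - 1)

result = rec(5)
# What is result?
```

rec(5) = 5 * 4 * 3 * 2 * 1 = 120

Answer: 120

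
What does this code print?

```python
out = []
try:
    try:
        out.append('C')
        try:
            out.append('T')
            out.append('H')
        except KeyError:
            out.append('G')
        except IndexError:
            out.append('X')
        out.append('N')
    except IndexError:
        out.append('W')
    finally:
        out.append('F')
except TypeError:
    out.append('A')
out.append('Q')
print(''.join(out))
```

Execution trace: 'C' (try body) → 'T' (inner try body) → 'H' (inner try body, no exception) → 'N' (try body, no exception) → 'F' (finally) → 'Q' (after the try/except). Output: CTHNFQ

Answer: CTHNFQ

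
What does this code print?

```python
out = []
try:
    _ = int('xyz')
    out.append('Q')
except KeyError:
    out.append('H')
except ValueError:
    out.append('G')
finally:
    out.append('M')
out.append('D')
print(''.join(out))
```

Execution trace: 'G' (except ValueError) → 'M' (finally) → 'D' (after the try/except). Output: GMD

Answer: GMD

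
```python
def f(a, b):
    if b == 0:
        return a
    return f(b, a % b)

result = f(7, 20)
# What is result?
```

f(7, 20) -> f(20, 7) -> f(7, 6) -> f(6, 1) -> f(1, 0) -> 1

Answer: 1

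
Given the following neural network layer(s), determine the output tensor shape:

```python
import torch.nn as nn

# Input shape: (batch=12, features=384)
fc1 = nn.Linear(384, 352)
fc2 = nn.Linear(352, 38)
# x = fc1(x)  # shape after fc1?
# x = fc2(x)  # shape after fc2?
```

Input: (12, 384) -> after fc1: (12, 352) -> Output: (12, 38)

Answer: (12, 38)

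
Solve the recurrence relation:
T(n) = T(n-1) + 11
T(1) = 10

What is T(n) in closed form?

Unrolling: T(n) = T(1) + 11·(n-1) = 10 + 11(n-1) = 11n - 1.

Answer: T(n) = 11n - 1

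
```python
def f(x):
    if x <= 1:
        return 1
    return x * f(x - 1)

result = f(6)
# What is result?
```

f(6) = 6 * 5 * 4 * 3 * 2 * 1 = 720

Answer: 720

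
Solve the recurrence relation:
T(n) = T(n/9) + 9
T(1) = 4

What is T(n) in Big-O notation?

Each step divides n by 9 and adds 9. After log_9(n) steps we reach T(1)=4. So T(n) = 9·log_9(n) + 4 = O(log n).

Answer: O(log n)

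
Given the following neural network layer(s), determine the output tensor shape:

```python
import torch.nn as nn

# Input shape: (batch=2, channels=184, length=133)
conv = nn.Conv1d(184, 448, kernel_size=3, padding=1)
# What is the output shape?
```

Input: (2, 184, 133) -> Output: (2, 448, 133)

Answer: (2, 448, 133)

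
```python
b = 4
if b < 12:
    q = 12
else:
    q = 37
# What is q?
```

Trace:
`b = 4` → b = 4
`if b < 12: ...` → b < 12 is True → q = 12
So q = 12

Answer: 12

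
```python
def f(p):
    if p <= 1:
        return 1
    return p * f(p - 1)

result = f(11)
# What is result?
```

f(11) = 11 * 10 * 9 * 8 * 7 * 6 * 5 * 4 * 3 * 2 * 1 = 39916800

Answer: 39916800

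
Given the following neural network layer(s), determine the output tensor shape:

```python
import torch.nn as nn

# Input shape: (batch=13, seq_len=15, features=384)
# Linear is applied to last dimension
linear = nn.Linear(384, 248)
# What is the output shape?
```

Input: (13, 15, 384) -> Output: (13, 15, 248)

Answer: (13, 15, 248)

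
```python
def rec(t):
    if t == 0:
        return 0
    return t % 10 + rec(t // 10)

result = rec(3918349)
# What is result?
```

Sum of digits of 3918349: 9 + 4 + 3 + 8 + 1 + 9 + 3 = 37

Answer: 37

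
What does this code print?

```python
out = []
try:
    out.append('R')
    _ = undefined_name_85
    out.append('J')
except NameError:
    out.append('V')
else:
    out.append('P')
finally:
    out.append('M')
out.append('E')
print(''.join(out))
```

Execution trace: 'R' (try body) → 'V' (except NameError) → 'M' (finally) → 'E' (after the try/except). Output: RVME

Answer: RVME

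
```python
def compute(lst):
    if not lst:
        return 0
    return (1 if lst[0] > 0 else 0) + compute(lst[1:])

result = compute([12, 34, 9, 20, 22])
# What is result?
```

Count of positive elements in [12, 34, 9, 20, 22] = 5

Answer: 5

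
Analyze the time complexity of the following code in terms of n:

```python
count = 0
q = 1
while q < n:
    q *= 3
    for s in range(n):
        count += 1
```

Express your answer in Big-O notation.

Each loop level contributes: log n × n. Multiplying the contributions gives O(n log n).

Answer: O(n log n)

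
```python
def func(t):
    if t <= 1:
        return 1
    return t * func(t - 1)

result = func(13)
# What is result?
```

func(13) = 13 * 12 * 11 * 10 * 9 * 8 * 7 * 6 * 5 * 4 * 3 * 2 * 1 = 6227020800

Answer: 6227020800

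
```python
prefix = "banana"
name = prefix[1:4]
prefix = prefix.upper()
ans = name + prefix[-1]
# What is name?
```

Trace:
`prefix = "banana"` → prefix = 'banana'
`name = prefix[1:4]` → name = 'ana'
`prefix = prefix.upper()` → prefix = 'BANANA'
`ans = name + prefix[-1]` → ans = 'anaA'
So name = 'ana'

Answer: 'ana'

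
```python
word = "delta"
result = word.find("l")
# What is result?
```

Trace:
`word = "delta"` → word = 'delta'
`result = word.find("l")` → result = 2
So result = 2

Answer: 2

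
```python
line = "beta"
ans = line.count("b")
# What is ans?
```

Trace:
`line = "beta"` → line = 'beta'
`ans = line.count("b")` → ans = 1
So ans = 1

Answer: 1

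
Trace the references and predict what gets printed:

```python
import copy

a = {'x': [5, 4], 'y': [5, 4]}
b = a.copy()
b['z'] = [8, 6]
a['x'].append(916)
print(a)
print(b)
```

Key concept: shallow copy of dict with mutable values.
Step by step:
`a = {'x': [5, 4], 'y': [5, 4]}` → a = {'x': [5, 4], 'y': [5, 4]}
`b = a.copy()` → b = {'x': [5, 4], 'y': [5, 4]}
`b['z'] = [8, 6]` → b = {'x': [5, 4], 'y': [5, 4], 'z': [8, 6]}
`a['x'].append(916)` → a = {'x': [5, 4, 916], 'y': [5, 4]}; b = {'x': [5, 4, 916], 'y': [5, 4], 'z': [8, 6]}
`print(a)` → prints {'x': [5, 4, 916], 'y': [5, 4]}
`print(b)` → prints {'x': [5, 4, 916], 'y': [5, 4], 'z': [8, 6]}

Answer:
{'x': [5, 4, 916], 'y': [5, 4]}
{'x': [5, 4, 916], 'y': [5, 4], 'z': [8, 6]}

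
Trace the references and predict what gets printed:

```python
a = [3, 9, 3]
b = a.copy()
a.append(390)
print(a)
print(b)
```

Key concept: list.copy() creates independent copy.
Step by step:
`a = [3, 9, 3]` → a = [3, 9, 3]
`b = a.copy()` → b = [3, 9, 3]
`a.append(390)` → a = [3, 9, 3, 390]
`print(a)` → prints [3, 9, 3, 390]
`print(b)` → prints [3, 9, 3]

Answer:
[3, 9, 3, 390]
[3, 9, 3]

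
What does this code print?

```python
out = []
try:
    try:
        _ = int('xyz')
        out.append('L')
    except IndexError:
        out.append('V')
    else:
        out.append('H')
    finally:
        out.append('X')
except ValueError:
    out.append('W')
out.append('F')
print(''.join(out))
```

Execution trace: 'X' (inner finally) → 'W' (outer except ValueError) → 'F' (after the try/except). Output: XWF

Answer: XWF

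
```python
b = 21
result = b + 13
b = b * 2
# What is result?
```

Trace:
`b = 21` → b = 21
`result = b + 13` → result = 34
`b = b * 2` → b = 42
So result = 34

Answer: 34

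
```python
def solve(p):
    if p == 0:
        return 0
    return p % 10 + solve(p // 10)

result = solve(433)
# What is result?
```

Sum of digits of 433: 3 + 3 + 4 = 10

Answer: 10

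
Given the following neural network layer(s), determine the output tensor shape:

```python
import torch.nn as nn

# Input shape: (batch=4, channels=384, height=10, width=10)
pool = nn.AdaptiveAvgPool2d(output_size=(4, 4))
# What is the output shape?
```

Input: (4, 384, 10, 10) -> Output: (4, 384, 4, 4)

Answer: (4, 384, 4, 4)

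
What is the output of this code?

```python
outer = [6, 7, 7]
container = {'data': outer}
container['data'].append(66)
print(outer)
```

Key concept: dict holds reference to list.
Step by step:
`outer = [6, 7, 7]` → outer = [6, 7, 7]
`container = {'data': outer}` → container = {'data': [6, 7, 7]}
`container['data'].append(66)` → outer = [6, 7, 7, 66]; container = {'data': [6, 7, 7, 66]}
`print(outer)` → prints [6, 7, 7, 66]

Answer: [6, 7, 7, 66]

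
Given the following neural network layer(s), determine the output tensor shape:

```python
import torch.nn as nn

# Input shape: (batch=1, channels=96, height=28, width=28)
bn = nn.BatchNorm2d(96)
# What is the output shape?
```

Input: (1, 96, 28, 28) -> Output: (1, 96, 28, 28)

Answer: (1, 96, 28, 28)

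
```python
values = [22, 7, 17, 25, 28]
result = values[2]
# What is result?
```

Trace:
`values = [22, 7, 17, 25, 28]` → values = [22, 7, 17, 25, 28]
`result = values[2]` → result = 17
So result = 17

Answer: 17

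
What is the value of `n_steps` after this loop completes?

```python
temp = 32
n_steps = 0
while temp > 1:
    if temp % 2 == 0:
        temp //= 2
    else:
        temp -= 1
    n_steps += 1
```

Steps to reduce 32 to 1
`n_steps` takes the values: 0 → 1 → 2 → 3 → 4 → 5

Answer: 5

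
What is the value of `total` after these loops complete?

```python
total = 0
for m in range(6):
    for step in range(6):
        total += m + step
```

Sum of all m+step for m,step in 6x6
`total` takes the values: 0 → 1 → 3 → 6 → 10 → 15 → 16 → 18 → 21 → 25 → 30 → 36 → 38 → 41 → 45 → 50 → 56 → 63 → 66 → 70 → 75 → 81 → 88 → 96 → 100 → 105 → 111 → 118 → 126 → 135 → 140 → 146 → 153 → 161 → 170 → 180

Answer: 180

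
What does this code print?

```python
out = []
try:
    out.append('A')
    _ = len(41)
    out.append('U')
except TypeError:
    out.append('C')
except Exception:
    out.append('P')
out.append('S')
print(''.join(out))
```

Execution trace: 'A' (try body) → 'C' (except TypeError) → 'S' (after the try/except). Output: ACS

Answer: ACS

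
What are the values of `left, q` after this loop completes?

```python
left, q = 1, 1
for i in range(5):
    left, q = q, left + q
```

Fibonacci: after 5 iterations
`left, q` takes the values: (1, 1) → (1, 2) → (2, 3) → (3, 5) → (5, 8) → (8, 13)

Answer: 8, 13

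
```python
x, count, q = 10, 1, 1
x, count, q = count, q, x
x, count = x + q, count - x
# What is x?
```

Trace:
`x, count, q = 10, 1, 1` → x = 10; count = 1; q = 1
`x, count, q = count, q, x` → x = 1; count = 1; q = 10
`x, count = x + q, count - x` → x = 11; count = 0
So x = 11

Answer: 11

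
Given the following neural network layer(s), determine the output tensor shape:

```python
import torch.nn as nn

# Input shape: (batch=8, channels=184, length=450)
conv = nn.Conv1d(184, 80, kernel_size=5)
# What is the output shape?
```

Input: (8, 184, 450) -> Output: (8, 80, 446)

Answer: (8, 80, 446)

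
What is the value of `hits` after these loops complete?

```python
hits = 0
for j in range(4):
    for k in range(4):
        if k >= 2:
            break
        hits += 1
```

Inner breaks at 2, outer runs 4 times
`hits` takes the values: 0 → 1 → 2 → 3 → 4 → 5 → 6 → 7 → 8

Answer: 8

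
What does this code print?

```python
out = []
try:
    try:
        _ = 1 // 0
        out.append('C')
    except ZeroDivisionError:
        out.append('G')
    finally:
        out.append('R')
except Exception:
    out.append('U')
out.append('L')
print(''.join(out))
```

Execution trace: 'G' (inner except ZeroDivisionError) → 'R' (inner finally) → 'L' (after the try/except). Output: GRL

Answer: GRL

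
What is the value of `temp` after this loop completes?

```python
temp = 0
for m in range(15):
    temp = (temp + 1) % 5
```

Increment mod 5, 15 times = 0
`temp` takes the values: 0 → 1 → 2 → 3 → 4 → 0 → 1 → 2 → 3 → 4 → 0 → 1 → 2 → 3 → 4 → 0

Answer: 0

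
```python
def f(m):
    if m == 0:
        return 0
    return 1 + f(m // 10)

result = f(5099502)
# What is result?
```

Count of digits of 5099502: 7

Answer: 7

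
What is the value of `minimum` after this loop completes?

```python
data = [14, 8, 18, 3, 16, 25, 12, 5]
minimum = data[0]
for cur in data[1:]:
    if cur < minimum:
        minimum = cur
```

Minimum of [14, 8, 18, 3, 16, 25, 12, 5]
`minimum` takes the values: 14 → 8 → 3

Answer: 3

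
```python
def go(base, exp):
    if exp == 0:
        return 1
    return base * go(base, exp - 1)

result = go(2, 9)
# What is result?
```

go(2, 9) = 2 * 2 * 2 * 2 * 2 * 2 * 2 * 2 * 2 = 512

Answer: 512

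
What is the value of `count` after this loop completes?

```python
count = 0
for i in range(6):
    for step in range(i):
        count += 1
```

Triangle number: 0+1+2+...+5
`count` takes the values: 0 → 1 → 2 → 3 → 4 → 5 → 6 → 7 → 8 → 9 → 10 → 11 → 12 → 13 → 14 → 15

Answer: 15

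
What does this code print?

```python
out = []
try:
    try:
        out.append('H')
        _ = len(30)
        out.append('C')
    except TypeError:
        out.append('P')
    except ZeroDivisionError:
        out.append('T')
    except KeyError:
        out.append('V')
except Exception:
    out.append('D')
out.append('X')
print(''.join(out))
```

Execution trace: 'H' (inner try body) → 'P' (inner except TypeError) → 'X' (after the try/except). Output: HPX

Answer: HPX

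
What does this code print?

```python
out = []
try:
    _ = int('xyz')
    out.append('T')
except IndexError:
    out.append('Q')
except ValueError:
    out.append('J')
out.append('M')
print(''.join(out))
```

Execution trace: 'J' (except ValueError) → 'M' (after the try/except). Output: JM

Answer: JM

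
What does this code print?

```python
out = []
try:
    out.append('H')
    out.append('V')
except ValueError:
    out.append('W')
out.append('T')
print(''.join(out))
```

Execution trace: 'H' (try body) → 'V' (try body, no exception) → 'T' (after the try/except). Output: HVT

Answer: HVT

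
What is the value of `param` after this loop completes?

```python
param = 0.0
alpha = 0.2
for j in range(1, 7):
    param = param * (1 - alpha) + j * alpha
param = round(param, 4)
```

Moving average with lr=0.2
`param` takes the values: 0.0 → 0.2 → 0.56 → 1.048 → 1.6384 → 2.31072 → 3.048576 → 3.0486

Answer: 3.0486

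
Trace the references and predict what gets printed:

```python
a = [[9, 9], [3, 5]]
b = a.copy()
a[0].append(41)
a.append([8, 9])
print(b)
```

Key concept: shallow copy with nested lists.
Step by step:
`a = [[9, 9], [3, 5]]` → a = [[9, 9], [3, 5]]
`b = a.copy()` → b = [[9, 9], [3, 5]]
`a[0].append(41)` → a = [[9, 9, 41], [3, 5]]; b = [[9, 9, 41], [3, 5]]
`a.append([8, 9])` → a = [[9, 9, 41], [3, 5], [8, 9]]
`print(b)` → prints [[9, 9, 41], [3, 5]]

Answer: [[9, 9, 41], [3, 5]]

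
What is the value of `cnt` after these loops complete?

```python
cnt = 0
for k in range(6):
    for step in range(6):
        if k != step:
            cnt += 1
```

6² - 6 (exclude diagonal)
`cnt` takes the values: 0 → 1 → 2 → 3 → 4 → 5 → 6 → 7 → 8 → 9 → 10 → 11 → 12 → 13 → 14 → 15 → 16 → 17 → 18 → 19 → 20 → 21 → 22 → 23 → 24 → 25 → 26 → 27 → 28 → 29 → 30

Answer: 30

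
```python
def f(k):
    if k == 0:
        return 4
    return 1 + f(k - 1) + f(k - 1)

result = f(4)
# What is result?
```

f(k) = 1 + 2·f(k-1), f(0)=4. Closed form: (4+1)·2^4 - 1 = 79.

Answer: 79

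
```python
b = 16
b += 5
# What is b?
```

Trace:
`b = 16` → b = 16
`b += 5` → b = 21
So b = 21

Answer: 21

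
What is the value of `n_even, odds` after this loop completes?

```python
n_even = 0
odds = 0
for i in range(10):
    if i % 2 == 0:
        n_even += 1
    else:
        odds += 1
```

Count evens and odds in range(10)
`n_even, odds` takes the values: (0, 0) → (1, 0) → (1, 1) → (2, 1) → (2, 2) → (3, 2) → (3, 3) → (4, 3) → (4, 4) → (5, 4) → (5, 5)

Answer: 5, 5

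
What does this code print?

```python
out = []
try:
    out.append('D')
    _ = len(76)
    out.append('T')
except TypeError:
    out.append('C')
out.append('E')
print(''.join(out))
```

Execution trace: 'D' (try body) → 'C' (except TypeError) → 'E' (after the try/except). Output: DCE

Answer: DCE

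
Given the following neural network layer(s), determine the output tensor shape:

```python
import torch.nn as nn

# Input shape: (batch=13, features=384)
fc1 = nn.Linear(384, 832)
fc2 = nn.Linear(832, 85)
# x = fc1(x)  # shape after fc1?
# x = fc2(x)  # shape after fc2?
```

Input: (13, 384) -> after fc1: (13, 832) -> Output: (13, 85)

Answer: (13, 85)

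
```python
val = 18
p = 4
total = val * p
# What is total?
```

Trace:
`val = 18` → val = 18
`p = 4` → p = 4
`total = val * p` → total = 72
So total = 72

Answer: 72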